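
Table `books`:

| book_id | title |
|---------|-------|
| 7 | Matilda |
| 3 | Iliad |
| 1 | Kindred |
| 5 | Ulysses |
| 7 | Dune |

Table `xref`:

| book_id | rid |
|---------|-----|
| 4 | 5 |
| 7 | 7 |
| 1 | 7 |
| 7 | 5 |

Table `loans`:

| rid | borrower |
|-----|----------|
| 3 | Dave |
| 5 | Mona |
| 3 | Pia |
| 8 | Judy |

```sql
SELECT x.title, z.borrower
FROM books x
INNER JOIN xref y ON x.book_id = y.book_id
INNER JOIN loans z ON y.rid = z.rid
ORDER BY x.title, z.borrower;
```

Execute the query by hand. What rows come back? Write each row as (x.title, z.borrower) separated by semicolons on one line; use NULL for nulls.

(Dune, Mona); (Matilda, Mona)

Step 1 — x INNER JOIN y on book_id → 5 row(s).
Then INNER JOIN `loans z` on rid: keep only rows whose y.rid appears in z.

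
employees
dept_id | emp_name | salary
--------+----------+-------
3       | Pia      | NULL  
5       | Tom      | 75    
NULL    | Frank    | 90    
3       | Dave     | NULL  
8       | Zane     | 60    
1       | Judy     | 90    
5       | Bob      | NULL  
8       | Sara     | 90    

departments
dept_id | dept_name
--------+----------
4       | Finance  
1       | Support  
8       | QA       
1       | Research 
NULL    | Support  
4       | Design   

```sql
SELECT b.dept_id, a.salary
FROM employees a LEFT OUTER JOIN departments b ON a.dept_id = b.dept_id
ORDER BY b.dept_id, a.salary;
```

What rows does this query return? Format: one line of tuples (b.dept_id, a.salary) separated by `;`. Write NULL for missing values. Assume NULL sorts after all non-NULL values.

(1, 90); (1, 90); (8, 60); (8, 90); (NULL, 75); (NULL, 90); (NULL, NULL); (NULL, NULL); (NULL, NULL)

LEFT JOIN keeps every row from `employees`; unmatched rows get NULL for `departments`'s columns.
Matching on a.dept_id = b.dept_id. A NULL in a compared column never satisfies the condition.
- a (dept_id=3) has no partner → padded with NULL.
- a (dept_id=5) has no partner → padded with NULL.
- a (dept_id=NULL) has no partner → padded with NULL.
- a (dept_id=3) has no partner → padded with NULL.
- a (dept_id=8) pairs with 1 row(s) of b.
- a (dept_id=1) pairs with 2 row(s) of b.
- a (dept_id=5) has no partner → padded with NULL.
- a (dept_id=8) pairs with 1 row(s) of b.
After projecting and ordering:
b.dept_id | a.salary
1 | 90
1 | 90
8 | 60
8 | 90
NULL | 75
NULL | 90
NULL | NULL
NULL | NULL
NULL | NULL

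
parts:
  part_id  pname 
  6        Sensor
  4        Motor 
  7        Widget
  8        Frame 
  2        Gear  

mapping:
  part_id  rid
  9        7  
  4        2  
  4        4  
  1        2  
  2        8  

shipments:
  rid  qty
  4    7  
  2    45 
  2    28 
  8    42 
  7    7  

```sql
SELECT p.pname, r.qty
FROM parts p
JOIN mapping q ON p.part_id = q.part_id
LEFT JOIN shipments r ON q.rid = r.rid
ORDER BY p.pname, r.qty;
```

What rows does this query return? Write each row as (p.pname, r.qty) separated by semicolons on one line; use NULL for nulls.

(Gear, 42); (Motor, 7); (Motor, 28); (Motor, 45)

Step 1 — p INNER JOIN q on part_id → 3 row(s).
Then LEFT JOIN `shipments r` on rid: each of those 3 rows is kept; rows whose q.rid has no match in r get NULL for r's columns.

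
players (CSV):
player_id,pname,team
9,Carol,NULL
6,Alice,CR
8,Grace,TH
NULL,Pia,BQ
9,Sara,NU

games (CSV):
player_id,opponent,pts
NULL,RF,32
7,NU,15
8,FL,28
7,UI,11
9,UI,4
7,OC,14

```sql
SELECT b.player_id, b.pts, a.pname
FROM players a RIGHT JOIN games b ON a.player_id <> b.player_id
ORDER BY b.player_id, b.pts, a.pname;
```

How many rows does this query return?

18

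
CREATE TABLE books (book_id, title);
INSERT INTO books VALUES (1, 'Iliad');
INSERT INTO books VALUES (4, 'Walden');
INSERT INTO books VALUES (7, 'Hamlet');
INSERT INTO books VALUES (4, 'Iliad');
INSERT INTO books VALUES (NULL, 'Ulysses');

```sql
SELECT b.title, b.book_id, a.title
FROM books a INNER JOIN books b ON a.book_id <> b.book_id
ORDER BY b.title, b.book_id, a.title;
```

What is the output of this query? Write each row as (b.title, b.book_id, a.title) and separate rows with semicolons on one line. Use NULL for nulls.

(Hamlet, 7, Iliad); (Hamlet, 7, Iliad); (Hamlet, 7, Walden); (Iliad, 1, Hamlet); (Iliad, 1, Iliad); (Iliad, 1, Walden); (Iliad, 4, Hamlet); (Iliad, 4, Iliad); (Walden, 4, Hamlet); (Walden, 4, Iliad)

INNER JOIN keeps only pairs where the ON condition holds.
Matching on a.book_id <> b.book_id. A NULL in a compared column never satisfies the condition.
Matched pairs: 10.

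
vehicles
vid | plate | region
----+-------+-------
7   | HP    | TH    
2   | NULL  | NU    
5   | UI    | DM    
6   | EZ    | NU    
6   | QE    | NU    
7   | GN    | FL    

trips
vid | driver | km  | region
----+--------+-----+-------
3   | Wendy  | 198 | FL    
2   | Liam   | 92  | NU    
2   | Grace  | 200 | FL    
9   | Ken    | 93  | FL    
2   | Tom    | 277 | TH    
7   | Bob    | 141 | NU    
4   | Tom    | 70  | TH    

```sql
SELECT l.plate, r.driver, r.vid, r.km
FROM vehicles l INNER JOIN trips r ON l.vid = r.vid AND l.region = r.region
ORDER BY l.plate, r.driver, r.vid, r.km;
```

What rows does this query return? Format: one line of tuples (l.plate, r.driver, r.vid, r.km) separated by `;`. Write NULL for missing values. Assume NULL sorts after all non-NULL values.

INNER JOIN keeps only pairs where the ON condition holds.
Matching on l.vid = r.vid AND l.region = r.region.
Matched pairs: 1.

(NULL, Liam, 2, 92)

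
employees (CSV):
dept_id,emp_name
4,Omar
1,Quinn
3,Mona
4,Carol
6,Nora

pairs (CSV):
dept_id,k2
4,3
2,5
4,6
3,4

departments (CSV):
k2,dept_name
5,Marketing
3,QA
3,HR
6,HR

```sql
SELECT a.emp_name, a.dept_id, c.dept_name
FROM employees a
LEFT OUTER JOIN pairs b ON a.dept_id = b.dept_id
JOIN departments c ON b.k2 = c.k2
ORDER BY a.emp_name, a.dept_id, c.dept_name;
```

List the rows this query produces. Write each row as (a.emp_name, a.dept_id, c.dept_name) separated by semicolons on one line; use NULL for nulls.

(Carol, 4, HR); (Carol, 4, HR); (Carol, 4, QA); (Omar, 4, HR); (Omar, 4, HR); (Omar, 4, QA)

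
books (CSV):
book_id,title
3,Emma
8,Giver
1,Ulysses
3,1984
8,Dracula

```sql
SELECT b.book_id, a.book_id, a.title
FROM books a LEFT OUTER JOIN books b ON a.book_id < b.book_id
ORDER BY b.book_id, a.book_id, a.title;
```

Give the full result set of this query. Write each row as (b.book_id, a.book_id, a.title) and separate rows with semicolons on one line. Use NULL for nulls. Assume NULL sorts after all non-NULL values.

(3, 1, Ulysses); (3, 1, Ulysses); (8, 1, Ulysses); (8, 1, Ulysses); (8, 3, 1984); (8, 3, 1984); (8, 3, Emma); (8, 3, Emma); (NULL, 8, Dracula); (NULL, 8, Giver)

LEFT JOIN keeps every row from `books a`; unmatched rows get NULL for `books b`'s columns.
Matching on a.book_id < b.book_id.
Matched pairs: 8; unmatched a rows kept: 2.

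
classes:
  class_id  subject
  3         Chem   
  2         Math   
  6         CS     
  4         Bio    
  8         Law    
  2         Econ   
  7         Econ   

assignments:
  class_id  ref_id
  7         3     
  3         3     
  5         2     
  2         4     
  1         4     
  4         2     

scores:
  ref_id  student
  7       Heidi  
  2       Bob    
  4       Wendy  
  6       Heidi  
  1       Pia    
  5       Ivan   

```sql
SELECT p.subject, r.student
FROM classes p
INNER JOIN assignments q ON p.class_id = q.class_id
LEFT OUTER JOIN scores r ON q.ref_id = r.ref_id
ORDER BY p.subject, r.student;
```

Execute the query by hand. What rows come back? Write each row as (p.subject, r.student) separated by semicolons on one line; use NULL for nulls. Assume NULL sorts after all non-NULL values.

(Bio, Bob); (Chem, NULL); (Econ, Wendy); (Econ, NULL); (Math, Wendy)

Step 1 — p INNER JOIN q on class_id → 5 row(s).
Then LEFT JOIN `scores r` on ref_id: each of those 5 rows is kept; rows whose q.ref_id has no match in r get NULL for r's columns.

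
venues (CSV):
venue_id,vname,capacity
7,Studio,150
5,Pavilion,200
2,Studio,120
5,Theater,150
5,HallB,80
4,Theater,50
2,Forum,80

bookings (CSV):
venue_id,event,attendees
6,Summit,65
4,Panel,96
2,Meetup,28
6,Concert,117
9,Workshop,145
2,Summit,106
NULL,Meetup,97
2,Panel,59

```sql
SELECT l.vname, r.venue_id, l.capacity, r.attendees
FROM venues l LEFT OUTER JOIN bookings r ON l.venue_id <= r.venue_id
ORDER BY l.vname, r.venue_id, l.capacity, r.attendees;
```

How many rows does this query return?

LEFT JOIN keeps every row from `venues`; unmatched rows get NULL for `bookings`'s columns.
Matching on l.venue_id <= r.venue_id. A NULL in a compared column never satisfies the condition.
- l row (venue_id=7): matches 1 r row(s) → 1 output row(s).
- l row (venue_id=5): matches 3 r row(s) → 3 output row(s).
- l row (venue_id=2): matches 7 r row(s) → 7 output row(s).
- l row (venue_id=5): matches 3 r row(s) → 3 output row(s).
- l row (venue_id=5): matches 3 r row(s) → 3 output row(s).
- l row (venue_id=4): matches 4 r row(s) → 4 output row(s).
- l row (venue_id=2): matches 7 r row(s) → 7 output row(s).
Total: 28 rows.

28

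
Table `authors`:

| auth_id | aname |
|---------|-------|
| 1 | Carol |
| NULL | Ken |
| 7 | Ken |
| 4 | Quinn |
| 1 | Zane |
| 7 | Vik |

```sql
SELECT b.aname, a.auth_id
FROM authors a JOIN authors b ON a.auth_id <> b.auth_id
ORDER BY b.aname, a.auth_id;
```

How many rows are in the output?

INNER JOIN keeps only pairs where the ON condition holds.
Matching on a.auth_id <> b.auth_id. A NULL in a compared column never satisfies the condition.
- a (auth_id=1) pairs with 3 row(s) of b.
- a (auth_id=NULL) has no partner → excluded.
- a (auth_id=7) pairs with 3 row(s) of b.
- a (auth_id=4) pairs with 4 row(s) of b.
- a (auth_id=1) pairs with 3 row(s) of b.
- a (auth_id=7) pairs with 3 row(s) of b.
Total: 16 rows.

16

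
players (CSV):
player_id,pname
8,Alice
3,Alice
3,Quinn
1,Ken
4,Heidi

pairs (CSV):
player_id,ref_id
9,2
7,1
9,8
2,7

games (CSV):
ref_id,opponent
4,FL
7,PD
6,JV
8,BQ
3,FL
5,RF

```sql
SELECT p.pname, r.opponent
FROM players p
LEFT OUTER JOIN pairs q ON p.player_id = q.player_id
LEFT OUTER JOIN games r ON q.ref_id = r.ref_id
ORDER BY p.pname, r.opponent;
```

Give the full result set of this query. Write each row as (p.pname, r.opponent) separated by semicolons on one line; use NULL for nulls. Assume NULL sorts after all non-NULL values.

Step 1 — p LEFT JOIN q on player_id → 5 row(s).
Then LEFT JOIN `games r` on ref_id: each of those 5 rows is kept; rows whose q.ref_id has no match in r get NULL for r's columns.

(Alice, NULL); (Alice, NULL); (Heidi, NULL); (Ken, NULL); (Quinn, NULL)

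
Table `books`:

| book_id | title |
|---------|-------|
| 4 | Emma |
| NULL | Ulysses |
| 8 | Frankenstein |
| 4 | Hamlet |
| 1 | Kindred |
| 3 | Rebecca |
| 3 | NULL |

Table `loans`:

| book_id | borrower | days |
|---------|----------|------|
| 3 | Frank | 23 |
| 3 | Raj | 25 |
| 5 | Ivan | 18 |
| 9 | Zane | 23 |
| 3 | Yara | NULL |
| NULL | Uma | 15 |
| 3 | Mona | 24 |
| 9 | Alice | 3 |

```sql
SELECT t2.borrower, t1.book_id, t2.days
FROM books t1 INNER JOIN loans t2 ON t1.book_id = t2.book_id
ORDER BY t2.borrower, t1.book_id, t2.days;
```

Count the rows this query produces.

8

INNER JOIN keeps only pairs where the ON condition holds.
Matching on t1.book_id = t2.book_id. A NULL in a compared column never satisfies the condition.
- book_id=4: no matching t2 row, dropped.
- book_id=NULL: no matching t2 row, dropped.
- book_id=8: no matching t2 row, dropped.
- book_id=4: no matching t2 row, dropped.
- book_id=1: no matching t2 row, dropped.
- book_id=3: 4 matching t2 row(s), so 4 row(s) emitted.
- book_id=3: 4 matching t2 row(s), so 4 row(s) emitted.
Total: 8 rows.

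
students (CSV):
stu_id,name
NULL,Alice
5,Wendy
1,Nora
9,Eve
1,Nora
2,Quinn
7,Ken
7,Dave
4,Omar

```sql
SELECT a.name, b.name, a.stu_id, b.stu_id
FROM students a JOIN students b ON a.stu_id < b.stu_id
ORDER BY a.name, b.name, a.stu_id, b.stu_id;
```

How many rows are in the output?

INNER JOIN keeps only pairs where the ON condition holds.
Matching on a.stu_id < b.stu_id. A NULL in a compared column never satisfies the condition.
- a (stu_id=NULL) has no partner → excluded.
- a (stu_id=5) pairs with 3 row(s) of b.
- a (stu_id=1) pairs with 6 row(s) of b.
- a (stu_id=9) has no partner → excluded.
- a (stu_id=1) pairs with 6 row(s) of b.
- a (stu_id=2) pairs with 5 row(s) of b.
- a (stu_id=7) pairs with 1 row(s) of b.
- a (stu_id=7) pairs with 1 row(s) of b.
- a (stu_id=4) pairs with 4 row(s) of b.
Total: 26 rows.

26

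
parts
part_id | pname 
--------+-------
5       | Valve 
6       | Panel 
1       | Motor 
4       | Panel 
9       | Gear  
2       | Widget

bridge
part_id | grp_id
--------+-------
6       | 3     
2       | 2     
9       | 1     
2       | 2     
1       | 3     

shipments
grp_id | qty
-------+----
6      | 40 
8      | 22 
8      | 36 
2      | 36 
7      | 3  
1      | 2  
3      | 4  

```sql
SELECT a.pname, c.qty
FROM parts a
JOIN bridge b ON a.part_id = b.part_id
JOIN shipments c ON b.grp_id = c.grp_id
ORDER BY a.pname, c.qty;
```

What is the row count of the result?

Step 1 — a INNER JOIN b on part_id → 5 row(s).
Then INNER JOIN `shipments c` on grp_id: keep only rows whose b.grp_id appears in c.
Result: 5 row(s).

5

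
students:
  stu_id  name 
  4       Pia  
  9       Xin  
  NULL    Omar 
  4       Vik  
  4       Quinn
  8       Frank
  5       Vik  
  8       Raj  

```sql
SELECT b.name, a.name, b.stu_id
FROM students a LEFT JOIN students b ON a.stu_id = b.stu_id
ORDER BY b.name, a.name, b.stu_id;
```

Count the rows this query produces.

16

LEFT JOIN keeps every row from `students a`; unmatched rows get NULL for `students b`'s columns.
Matching on a.stu_id = b.stu_id. A NULL in a compared column never satisfies the condition.
- a[0] stu_id=4 → 3 match(es) in b → 3 row(s).
- a[1] stu_id=9 → 1 match(es) in b → 1 row(s).
- a[2] stu_id=NULL → no match; kept with NULLs on the b side.
- a[3] stu_id=4 → 3 match(es) in b → 3 row(s).
- a[4] stu_id=4 → 3 match(es) in b → 3 row(s).
- a[5] stu_id=8 → 2 match(es) in b → 2 row(s).
- a[6] stu_id=5 → 1 match(es) in b → 1 row(s).
- a[7] stu_id=8 → 2 match(es) in b → 2 row(s).
Total: 15 matched + 1 padded = 16 rows.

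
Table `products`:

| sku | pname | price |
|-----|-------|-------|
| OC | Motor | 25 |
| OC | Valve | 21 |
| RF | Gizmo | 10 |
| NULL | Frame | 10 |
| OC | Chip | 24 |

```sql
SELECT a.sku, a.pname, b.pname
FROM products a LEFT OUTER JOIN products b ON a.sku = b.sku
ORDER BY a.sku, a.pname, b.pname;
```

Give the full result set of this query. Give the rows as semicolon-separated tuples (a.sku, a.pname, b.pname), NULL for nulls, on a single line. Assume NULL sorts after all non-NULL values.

(OC, Chip, Chip); (OC, Chip, Motor); (OC, Chip, Valve); (OC, Motor, Chip); (OC, Motor, Motor); (OC, Motor, Valve); (OC, Valve, Chip); (OC, Valve, Motor); (OC, Valve, Valve); (RF, Gizmo, Gizmo); (NULL, Frame, NULL)

LEFT JOIN keeps every row from `products a`; unmatched rows get NULL for `products b`'s columns.
Matching on a.sku = b.sku. A NULL in a compared column never satisfies the condition.
- sku=OC: 3 matching b row(s), so 3 row(s) emitted.
- sku=OC: 3 matching b row(s), so 3 row(s) emitted.
- sku=RF: 1 matching b row(s), so 1 row(s) emitted.
- sku=NULL: no b row matches, row kept with b columns NULL.
- sku=OC: 3 matching b row(s), so 3 row(s) emitted.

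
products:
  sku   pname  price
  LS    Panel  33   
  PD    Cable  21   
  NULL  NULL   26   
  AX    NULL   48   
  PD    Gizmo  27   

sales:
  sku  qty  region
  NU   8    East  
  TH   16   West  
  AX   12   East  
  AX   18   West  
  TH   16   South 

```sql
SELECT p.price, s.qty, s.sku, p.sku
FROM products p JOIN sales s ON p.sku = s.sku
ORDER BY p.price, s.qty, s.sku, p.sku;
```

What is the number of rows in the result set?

2

INNER JOIN keeps only pairs where the ON condition holds.
Matching on p.sku = s.sku. A NULL in a compared column never satisfies the condition.
Matched pairs: 2.
Total: 2 rows.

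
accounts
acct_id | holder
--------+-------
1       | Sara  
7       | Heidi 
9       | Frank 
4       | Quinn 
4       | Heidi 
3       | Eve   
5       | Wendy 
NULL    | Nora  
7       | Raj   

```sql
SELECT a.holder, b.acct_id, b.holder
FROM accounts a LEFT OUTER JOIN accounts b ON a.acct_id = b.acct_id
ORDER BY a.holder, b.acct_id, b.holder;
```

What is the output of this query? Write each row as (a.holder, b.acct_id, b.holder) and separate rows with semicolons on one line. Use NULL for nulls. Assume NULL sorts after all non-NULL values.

(Eve, 3, Eve); (Frank, 9, Frank); (Heidi, 4, Heidi); (Heidi, 4, Quinn); (Heidi, 7, Heidi); (Heidi, 7, Raj); (Nora, NULL, NULL); (Quinn, 4, Heidi); (Quinn, 4, Quinn); (Raj, 7, Heidi); (Raj, 7, Raj); (Sara, 1, Sara); (Wendy, 5, Wendy)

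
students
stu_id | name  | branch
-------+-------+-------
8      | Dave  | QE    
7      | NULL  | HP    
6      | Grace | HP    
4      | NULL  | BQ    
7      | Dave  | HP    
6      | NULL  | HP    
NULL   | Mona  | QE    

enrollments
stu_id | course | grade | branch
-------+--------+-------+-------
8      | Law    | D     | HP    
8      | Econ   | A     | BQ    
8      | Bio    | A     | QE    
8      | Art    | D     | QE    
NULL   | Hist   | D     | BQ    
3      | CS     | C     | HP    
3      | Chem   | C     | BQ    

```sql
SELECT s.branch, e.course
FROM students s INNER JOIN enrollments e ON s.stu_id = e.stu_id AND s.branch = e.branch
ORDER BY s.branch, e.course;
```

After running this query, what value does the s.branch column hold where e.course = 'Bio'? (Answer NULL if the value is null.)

INNER JOIN keeps only pairs where the ON condition holds.
Matching on s.stu_id = e.stu_id AND s.branch = e.branch. A NULL in a compared column never satisfies the condition.
- stu_id=8, branch=QE: 2 matching e row(s), so 2 row(s) emitted.
- stu_id=7, branch=HP: no matching e row, dropped.
- stu_id=6, branch=HP: no matching e row, dropped.
- stu_id=4, branch=BQ: no matching e row, dropped.
- stu_id=7, branch=HP: no matching e row, dropped.
- stu_id=6, branch=HP: no matching e row, dropped.
- stu_id=NULL, branch=QE: no matching e row, dropped.

QE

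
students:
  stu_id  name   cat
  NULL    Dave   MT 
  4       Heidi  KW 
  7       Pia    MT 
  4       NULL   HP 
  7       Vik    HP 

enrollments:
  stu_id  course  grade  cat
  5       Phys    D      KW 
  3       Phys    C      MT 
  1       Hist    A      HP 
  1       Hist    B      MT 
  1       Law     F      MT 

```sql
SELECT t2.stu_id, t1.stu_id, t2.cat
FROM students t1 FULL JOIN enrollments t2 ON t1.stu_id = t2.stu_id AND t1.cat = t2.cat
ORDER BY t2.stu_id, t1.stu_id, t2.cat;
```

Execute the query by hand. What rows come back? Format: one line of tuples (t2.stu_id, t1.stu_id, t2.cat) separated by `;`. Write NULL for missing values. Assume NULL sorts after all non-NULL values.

(1, NULL, HP); (1, NULL, MT); (1, NULL, MT); (3, NULL, MT); (5, NULL, KW); (NULL, 4, NULL); (NULL, 4, NULL); (NULL, 7, NULL); (NULL, 7, NULL); (NULL, NULL, NULL)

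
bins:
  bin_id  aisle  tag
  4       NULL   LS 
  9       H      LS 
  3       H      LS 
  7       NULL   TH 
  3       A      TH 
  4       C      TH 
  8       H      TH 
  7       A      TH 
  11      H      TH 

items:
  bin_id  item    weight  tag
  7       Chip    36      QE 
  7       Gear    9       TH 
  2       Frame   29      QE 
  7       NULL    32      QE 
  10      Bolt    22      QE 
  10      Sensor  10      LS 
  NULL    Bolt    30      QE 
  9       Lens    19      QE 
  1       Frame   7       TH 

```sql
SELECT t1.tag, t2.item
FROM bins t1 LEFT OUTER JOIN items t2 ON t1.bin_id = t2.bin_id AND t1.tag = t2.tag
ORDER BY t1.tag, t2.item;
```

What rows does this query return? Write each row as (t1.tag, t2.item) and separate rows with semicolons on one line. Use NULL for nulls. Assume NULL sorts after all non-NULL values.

LEFT JOIN keeps every row from `bins`; unmatched rows get NULL for `items`'s columns.
Matching on t1.bin_id = t2.bin_id AND t1.tag = t2.tag. A NULL in a compared column never satisfies the condition.
Matched pairs: 2; unmatched t1 rows kept: 7.

(LS, NULL); (LS, NULL); (LS, NULL); (TH, Gear); (TH, Gear); (TH, NULL); (TH, NULL); (TH, NULL); (TH, NULL)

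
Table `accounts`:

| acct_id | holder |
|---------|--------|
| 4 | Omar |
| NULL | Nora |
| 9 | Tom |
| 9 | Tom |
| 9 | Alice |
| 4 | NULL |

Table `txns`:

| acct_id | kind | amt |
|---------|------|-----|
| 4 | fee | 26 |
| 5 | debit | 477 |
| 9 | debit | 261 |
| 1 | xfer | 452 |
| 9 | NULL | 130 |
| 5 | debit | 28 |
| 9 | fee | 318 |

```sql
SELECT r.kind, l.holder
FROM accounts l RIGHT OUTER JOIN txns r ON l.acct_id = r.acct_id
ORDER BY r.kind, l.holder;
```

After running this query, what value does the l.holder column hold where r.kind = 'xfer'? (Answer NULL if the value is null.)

NULL

RIGHT JOIN keeps every row from `txns`; unmatched rows get NULL for `accounts`'s columns.
Matching on l.acct_id = r.acct_id. A NULL in a compared column never satisfies the condition.
- l[0] acct_id=4 → 1 match(es) in r → 1 row(s).
- l[1] acct_id=NULL → no match.
- l[2] acct_id=9 → 3 match(es) in r → 3 row(s).
- l[3] acct_id=9 → 3 match(es) in r → 3 row(s).
- l[4] acct_id=9 → 3 match(es) in r → 3 row(s).
- l[5] acct_id=4 → 1 match(es) in r → 1 row(s).
- plus 3 unmatched r row(s), each kept with NULL l columns.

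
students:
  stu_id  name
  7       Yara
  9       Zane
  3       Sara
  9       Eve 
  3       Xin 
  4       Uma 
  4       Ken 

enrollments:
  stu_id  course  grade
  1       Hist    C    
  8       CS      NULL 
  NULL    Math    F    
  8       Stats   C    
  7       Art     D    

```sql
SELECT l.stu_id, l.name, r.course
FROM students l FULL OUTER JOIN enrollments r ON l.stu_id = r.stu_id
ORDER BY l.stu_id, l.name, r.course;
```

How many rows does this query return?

FULL OUTER JOIN keeps every row from both sides; unmatched rows get NULL for the other side's columns.
Matching on l.stu_id = r.stu_id. A NULL in a compared column never satisfies the condition.
- l (stu_id=7) pairs with 1 row(s) of r.
- l (stu_id=9) has no partner → padded with NULL.
- l (stu_id=3) has no partner → padded with NULL.
- l (stu_id=9) has no partner → padded with NULL.
- l (stu_id=3) has no partner → padded with NULL.
- l (stu_id=4) has no partner → padded with NULL.
- l (stu_id=4) has no partner → padded with NULL.
- 4 r row(s) had no l match → kept, l columns NULL.
Total: 1 matched + 10 padded = 11 rows.

11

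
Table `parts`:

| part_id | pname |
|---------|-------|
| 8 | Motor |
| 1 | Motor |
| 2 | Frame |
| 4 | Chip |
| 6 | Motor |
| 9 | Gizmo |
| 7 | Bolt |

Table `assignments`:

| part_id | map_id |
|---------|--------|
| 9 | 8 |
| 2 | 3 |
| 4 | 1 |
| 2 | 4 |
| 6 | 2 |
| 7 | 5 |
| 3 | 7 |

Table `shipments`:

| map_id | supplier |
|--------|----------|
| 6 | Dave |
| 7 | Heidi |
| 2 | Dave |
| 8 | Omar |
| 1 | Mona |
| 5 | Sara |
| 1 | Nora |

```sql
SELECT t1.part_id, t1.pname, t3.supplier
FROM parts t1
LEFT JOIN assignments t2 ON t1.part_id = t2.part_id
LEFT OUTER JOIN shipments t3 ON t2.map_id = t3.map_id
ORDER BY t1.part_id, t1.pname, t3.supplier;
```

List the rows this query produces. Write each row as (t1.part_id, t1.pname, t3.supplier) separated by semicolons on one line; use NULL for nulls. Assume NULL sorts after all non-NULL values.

Joins associate left-to-right: parts LEFT JOIN assignments on part_id gives 8 intermediate row(s).
Then LEFT JOIN `shipments t3` on map_id: each of those 8 rows is kept; rows whose t2.map_id has no match in t3 get NULL for t3's columns.

(1, Motor, NULL); (2, Frame, NULL); (2, Frame, NULL); (4, Chip, Mona); (4, Chip, Nora); (6, Motor, Dave); (7, Bolt, Sara); (8, Motor, NULL); (9, Gizmo, Omar)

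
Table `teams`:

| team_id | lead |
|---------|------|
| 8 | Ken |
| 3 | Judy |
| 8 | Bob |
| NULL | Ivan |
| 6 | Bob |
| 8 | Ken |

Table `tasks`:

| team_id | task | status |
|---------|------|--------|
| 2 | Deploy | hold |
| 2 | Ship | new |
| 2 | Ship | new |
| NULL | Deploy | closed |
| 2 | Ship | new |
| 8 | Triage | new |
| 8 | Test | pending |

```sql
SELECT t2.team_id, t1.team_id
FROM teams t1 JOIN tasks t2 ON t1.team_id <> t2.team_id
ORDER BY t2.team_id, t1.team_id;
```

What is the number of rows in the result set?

INNER JOIN keeps only pairs where the ON condition holds.
Matching on t1.team_id <> t2.team_id. A NULL in a compared column never satisfies the condition.
Matched pairs: 24.
Total: 24 rows.

24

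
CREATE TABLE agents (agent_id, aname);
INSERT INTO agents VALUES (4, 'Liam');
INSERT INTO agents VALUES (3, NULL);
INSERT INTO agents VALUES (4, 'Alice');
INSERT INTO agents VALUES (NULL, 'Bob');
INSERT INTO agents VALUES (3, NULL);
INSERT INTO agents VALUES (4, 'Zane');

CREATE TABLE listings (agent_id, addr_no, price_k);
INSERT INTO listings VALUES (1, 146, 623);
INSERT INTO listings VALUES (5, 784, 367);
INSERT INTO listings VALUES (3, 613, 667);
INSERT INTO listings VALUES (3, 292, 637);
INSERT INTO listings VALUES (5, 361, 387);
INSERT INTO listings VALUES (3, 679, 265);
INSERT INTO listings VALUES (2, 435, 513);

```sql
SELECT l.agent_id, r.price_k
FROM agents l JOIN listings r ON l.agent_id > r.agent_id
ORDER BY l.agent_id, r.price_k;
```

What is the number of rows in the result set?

19

INNER JOIN keeps only pairs where the ON condition holds.
Matching on l.agent_id > r.agent_id. A NULL in a compared column never satisfies the condition.
Matched pairs: 19.
Total: 19 rows.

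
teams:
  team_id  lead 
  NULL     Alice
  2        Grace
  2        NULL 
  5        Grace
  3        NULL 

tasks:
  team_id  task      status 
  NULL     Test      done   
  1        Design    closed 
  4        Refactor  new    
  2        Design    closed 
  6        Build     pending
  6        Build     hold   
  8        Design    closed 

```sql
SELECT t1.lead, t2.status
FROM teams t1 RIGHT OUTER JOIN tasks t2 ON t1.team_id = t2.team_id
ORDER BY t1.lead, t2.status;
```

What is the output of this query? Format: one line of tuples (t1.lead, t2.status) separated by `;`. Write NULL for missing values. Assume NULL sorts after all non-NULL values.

(Grace, closed); (NULL, closed); (NULL, closed); (NULL, closed); (NULL, done); (NULL, hold); (NULL, new); (NULL, pending)

RIGHT JOIN keeps every row from `tasks`; unmatched rows get NULL for `teams`'s columns.
Matching on t1.team_id = t2.team_id. A NULL in a compared column never satisfies the condition.
- t1 (team_id=NULL) has no partner in t2.
- t1 (team_id=2) pairs with 1 row(s) of t2.
- t1 (team_id=2) pairs with 1 row(s) of t2.
- t1 (team_id=5) has no partner in t2.
- t1 (team_id=3) has no partner in t2.
- plus 6 unmatched t2 row(s), each kept with NULL t1 columns.
After projecting and ordering:
t1.lead | t2.status
Grace | closed
NULL | closed
NULL | closed
NULL | closed
NULL | done
NULL | hold
NULL | new
NULL | pending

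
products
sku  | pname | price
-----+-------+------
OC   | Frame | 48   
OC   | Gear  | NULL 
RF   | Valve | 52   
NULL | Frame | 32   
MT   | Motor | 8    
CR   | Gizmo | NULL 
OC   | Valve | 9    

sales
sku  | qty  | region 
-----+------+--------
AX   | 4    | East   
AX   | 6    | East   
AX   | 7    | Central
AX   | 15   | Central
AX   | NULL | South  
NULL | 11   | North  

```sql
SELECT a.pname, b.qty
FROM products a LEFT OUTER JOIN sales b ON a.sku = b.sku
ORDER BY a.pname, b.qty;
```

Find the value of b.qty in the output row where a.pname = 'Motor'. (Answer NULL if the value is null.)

NULL

LEFT JOIN keeps every row from `products`; unmatched rows get NULL for `sales`'s columns.
Matching on a.sku = b.sku. A NULL in a compared column never satisfies the condition.
- a[0] sku=OC → no match; kept with NULLs on the b side.
- a[1] sku=OC → no match; kept with NULLs on the b side.
- a[2] sku=RF → no match; kept with NULLs on the b side.
- a[3] sku=NULL → no match; kept with NULLs on the b side.
- a[4] sku=MT → no match; kept with NULLs on the b side.
- a[5] sku=CR → no match; kept with NULLs on the b side.
- a[6] sku=OC → no match; kept with NULLs on the b side.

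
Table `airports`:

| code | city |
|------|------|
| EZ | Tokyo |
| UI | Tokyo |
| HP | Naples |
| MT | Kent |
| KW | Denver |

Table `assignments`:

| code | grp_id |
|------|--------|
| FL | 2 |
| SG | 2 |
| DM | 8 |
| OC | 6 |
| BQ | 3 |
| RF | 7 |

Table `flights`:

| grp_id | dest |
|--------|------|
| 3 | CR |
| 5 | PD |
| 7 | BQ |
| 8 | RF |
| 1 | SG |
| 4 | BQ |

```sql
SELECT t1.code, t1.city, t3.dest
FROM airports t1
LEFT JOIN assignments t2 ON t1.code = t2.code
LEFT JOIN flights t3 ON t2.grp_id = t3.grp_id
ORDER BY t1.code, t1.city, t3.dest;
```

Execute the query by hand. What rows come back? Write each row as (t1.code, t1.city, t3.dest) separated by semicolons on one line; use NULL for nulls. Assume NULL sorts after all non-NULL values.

Joins associate left-to-right: airports LEFT JOIN assignments on code gives 5 intermediate row(s).
Then LEFT JOIN `flights t3` on grp_id: each of those 5 rows is kept; rows whose t2.grp_id has no match in t3 get NULL for t3's columns.

(EZ, Tokyo, NULL); (HP, Naples, NULL); (KW, Denver, NULL); (MT, Kent, NULL); (UI, Tokyo, NULL)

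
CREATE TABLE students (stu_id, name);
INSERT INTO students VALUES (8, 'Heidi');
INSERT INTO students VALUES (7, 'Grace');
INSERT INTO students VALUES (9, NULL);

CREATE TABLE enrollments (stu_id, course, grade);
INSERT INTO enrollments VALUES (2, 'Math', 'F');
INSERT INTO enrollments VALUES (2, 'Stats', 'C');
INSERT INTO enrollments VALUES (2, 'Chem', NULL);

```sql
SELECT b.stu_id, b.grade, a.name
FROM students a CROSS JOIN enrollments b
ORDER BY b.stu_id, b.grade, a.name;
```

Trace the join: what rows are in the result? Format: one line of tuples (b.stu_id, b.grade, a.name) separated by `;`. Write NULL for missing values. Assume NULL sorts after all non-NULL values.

(2, C, Grace); (2, C, Heidi); (2, C, NULL); (2, F, Grace); (2, F, Heidi); (2, F, NULL); (2, NULL, Grace); (2, NULL, Heidi); (2, NULL, NULL)

CROSS JOIN pairs every row of `students` with every row of `enrollments`: 3 × 3 = 9 rows.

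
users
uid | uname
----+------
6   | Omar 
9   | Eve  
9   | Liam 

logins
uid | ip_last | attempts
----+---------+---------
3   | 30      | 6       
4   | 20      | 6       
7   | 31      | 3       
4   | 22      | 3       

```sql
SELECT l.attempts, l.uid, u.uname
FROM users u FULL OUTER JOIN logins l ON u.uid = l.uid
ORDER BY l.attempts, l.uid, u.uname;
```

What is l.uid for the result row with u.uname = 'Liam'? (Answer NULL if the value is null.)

NULL

FULL OUTER JOIN keeps every row from both sides; unmatched rows get NULL for the other side's columns.
Matching on u.uid = l.uid.
- u row (uid=6): no match → kept, l columns NULL.
- u row (uid=9): no match → kept, l columns NULL.
- u row (uid=9): no match → kept, l columns NULL.
- 4 row(s) from l found no u partner → padded with NULL.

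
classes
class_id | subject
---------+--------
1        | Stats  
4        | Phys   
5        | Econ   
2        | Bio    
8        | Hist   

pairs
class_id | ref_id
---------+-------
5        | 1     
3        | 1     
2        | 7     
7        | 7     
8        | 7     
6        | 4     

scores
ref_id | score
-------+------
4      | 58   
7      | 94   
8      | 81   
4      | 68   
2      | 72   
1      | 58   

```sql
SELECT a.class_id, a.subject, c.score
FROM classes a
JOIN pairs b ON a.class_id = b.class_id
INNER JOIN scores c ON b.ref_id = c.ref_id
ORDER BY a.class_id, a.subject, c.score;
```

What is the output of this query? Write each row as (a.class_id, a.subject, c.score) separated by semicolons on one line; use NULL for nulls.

Step 1 — a INNER JOIN b on class_id → 3 row(s).
Then INNER JOIN `scores c` on ref_id: keep only rows whose b.ref_id appears in c.

(2, Bio, 94); (5, Econ, 58); (8, Hist, 94)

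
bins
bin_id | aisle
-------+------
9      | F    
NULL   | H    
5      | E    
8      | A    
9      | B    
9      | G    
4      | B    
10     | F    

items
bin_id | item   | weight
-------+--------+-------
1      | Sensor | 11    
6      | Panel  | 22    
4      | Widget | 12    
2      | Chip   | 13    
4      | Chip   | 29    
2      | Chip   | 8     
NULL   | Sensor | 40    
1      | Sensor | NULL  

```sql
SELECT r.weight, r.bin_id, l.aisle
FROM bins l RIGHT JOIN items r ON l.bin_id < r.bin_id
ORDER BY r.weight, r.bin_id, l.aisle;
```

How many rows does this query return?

9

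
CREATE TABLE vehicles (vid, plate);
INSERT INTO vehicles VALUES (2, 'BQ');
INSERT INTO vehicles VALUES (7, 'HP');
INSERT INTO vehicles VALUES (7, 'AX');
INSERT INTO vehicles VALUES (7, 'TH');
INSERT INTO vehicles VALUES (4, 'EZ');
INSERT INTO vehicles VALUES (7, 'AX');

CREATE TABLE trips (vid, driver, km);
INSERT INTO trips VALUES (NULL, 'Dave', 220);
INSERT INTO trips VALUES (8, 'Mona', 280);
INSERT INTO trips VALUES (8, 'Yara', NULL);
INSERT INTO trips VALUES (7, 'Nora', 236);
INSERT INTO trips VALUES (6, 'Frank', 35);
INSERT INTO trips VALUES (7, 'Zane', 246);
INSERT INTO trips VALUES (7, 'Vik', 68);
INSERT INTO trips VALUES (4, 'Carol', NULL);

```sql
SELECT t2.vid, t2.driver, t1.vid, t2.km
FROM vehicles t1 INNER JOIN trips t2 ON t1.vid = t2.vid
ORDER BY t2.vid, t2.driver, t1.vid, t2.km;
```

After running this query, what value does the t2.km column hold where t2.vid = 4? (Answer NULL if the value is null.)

NULL

INNER JOIN keeps only pairs where the ON condition holds.
Matching on t1.vid = t2.vid. A NULL in a compared column never satisfies the condition.
- t1[0] vid=2 → no match; dropped.
- t1[1] vid=7 → 3 match(es) in t2 → 3 row(s).
- t1[2] vid=7 → 3 match(es) in t2 → 3 row(s).
- t1[3] vid=7 → 3 match(es) in t2 → 3 row(s).
- t1[4] vid=4 → 1 match(es) in t2 → 1 row(s).
- t1[5] vid=7 → 3 match(es) in t2 → 3 row(s).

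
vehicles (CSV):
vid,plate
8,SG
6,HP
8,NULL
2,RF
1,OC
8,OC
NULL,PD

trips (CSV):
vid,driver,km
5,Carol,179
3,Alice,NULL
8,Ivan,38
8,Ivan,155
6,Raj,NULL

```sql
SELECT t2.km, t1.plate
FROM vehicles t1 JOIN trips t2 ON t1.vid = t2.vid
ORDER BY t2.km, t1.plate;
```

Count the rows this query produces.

INNER JOIN keeps only pairs where the ON condition holds.
Matching on t1.vid = t2.vid. A NULL in a compared column never satisfies the condition.
Matched pairs: 7.
Total: 7 rows.

7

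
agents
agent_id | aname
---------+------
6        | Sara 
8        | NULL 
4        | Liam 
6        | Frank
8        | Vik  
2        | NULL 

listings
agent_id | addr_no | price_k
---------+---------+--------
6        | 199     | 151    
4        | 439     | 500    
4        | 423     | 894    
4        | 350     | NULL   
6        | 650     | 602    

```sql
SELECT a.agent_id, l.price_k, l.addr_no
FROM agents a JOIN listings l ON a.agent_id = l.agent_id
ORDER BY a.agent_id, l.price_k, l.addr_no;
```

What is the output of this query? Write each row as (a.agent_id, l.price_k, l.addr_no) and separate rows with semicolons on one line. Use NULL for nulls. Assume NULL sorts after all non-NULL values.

(4, 500, 439); (4, 894, 423); (4, NULL, 350); (6, 151, 199); (6, 151, 199); (6, 602, 650); (6, 602, 650)

INNER JOIN keeps only pairs where the ON condition holds.
Matching on a.agent_id = l.agent_id.
- a row (agent_id=6): matches 2 l row(s) → 2 output row(s).
- a row (agent_id=8): no match → dropped.
- a row (agent_id=4): matches 3 l row(s) → 3 output row(s).
- a row (agent_id=6): matches 2 l row(s) → 2 output row(s).
- a row (agent_id=8): no match → dropped.
- a row (agent_id=2): no match → dropped.
After projecting and ordering:
a.agent_id | l.price_k | l.addr_no
4 | 500 | 439
4 | 894 | 423
4 | NULL | 350
6 | 151 | 199
6 | 151 | 199
6 | 602 | 650
6 | 602 | 650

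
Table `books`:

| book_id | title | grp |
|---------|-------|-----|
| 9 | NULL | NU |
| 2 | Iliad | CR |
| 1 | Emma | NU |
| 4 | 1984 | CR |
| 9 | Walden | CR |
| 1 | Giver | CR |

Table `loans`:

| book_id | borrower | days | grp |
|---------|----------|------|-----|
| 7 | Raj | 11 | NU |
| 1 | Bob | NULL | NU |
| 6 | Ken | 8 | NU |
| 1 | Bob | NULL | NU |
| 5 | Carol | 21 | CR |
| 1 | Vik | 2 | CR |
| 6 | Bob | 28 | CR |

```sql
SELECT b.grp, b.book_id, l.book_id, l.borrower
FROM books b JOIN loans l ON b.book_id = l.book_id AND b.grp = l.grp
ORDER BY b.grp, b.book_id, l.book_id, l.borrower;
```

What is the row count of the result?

INNER JOIN keeps only pairs where the ON condition holds.
Matching on b.book_id = l.book_id AND b.grp = l.grp.
- b row (book_id=9, grp=NU): no match → dropped.
- b row (book_id=2, grp=CR): no match → dropped.
- b row (book_id=1, grp=NU): matches 2 l row(s) → 2 output row(s).
- b row (book_id=4, grp=CR): no match → dropped.
- b row (book_id=9, grp=CR): no match → dropped.
- b row (book_id=1, grp=CR): matches 1 l row(s) → 1 output row(s).
Total: 3 rows.

3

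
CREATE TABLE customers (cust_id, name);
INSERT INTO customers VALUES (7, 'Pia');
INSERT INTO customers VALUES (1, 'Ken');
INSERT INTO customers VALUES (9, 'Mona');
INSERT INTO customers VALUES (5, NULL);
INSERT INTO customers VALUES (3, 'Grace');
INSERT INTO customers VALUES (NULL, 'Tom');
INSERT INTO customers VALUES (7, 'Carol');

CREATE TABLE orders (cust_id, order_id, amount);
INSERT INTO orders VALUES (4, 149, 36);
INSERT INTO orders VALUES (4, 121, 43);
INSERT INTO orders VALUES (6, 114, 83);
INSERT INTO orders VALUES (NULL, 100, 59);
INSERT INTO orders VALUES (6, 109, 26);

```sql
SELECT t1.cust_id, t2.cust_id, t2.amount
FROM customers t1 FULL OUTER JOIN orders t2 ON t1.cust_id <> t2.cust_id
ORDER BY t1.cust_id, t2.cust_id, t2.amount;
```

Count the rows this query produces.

FULL OUTER JOIN keeps every row from both sides; unmatched rows get NULL for the other side's columns.
Matching on t1.cust_id <> t2.cust_id. A NULL in a compared column never satisfies the condition.
- t1 (cust_id=7) pairs with 4 row(s) of t2.
- t1 (cust_id=1) pairs with 4 row(s) of t2.
- t1 (cust_id=9) pairs with 4 row(s) of t2.
- t1 (cust_id=5) pairs with 4 row(s) of t2.
- t1 (cust_id=3) pairs with 4 row(s) of t2.
- t1 (cust_id=NULL) has no partner → padded with NULL.
- t1 (cust_id=7) pairs with 4 row(s) of t2.
- plus 1 unmatched t2 row(s), each kept with NULL t1 columns.
Total: 24 matched + 2 padded = 26 rows.

26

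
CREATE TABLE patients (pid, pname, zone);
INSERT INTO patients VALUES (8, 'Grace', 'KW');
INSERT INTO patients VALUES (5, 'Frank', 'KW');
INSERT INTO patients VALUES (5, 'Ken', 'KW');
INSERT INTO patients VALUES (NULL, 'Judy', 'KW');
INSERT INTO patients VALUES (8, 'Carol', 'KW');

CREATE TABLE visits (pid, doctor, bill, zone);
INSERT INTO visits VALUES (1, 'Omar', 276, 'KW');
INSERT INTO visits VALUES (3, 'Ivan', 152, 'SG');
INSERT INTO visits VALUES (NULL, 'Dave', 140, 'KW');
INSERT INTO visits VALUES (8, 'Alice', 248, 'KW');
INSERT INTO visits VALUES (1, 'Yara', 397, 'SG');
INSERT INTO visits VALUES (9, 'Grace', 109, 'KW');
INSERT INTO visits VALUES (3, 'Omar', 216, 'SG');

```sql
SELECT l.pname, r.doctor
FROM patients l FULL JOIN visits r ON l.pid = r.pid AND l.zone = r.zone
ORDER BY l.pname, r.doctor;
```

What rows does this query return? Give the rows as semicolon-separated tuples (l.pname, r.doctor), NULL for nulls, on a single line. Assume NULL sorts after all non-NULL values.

(Carol, Alice); (Frank, NULL); (Grace, Alice); (Judy, NULL); (Ken, NULL); (NULL, Dave); (NULL, Grace); (NULL, Ivan); (NULL, Omar); (NULL, Omar); (NULL, Yara)

FULL OUTER JOIN keeps every row from both sides; unmatched rows get NULL for the other side's columns.
Matching on l.pid = r.pid AND l.zone = r.zone. A NULL in a compared column never satisfies the condition.
- pid=8, zone=KW: 1 matching r row(s), so 1 row(s) emitted.
- pid=5, zone=KW: no r row matches, row kept with r columns NULL.
- pid=5, zone=KW: no r row matches, row kept with r columns NULL.
- pid=NULL, zone=KW: no r row matches, row kept with r columns NULL.
- pid=8, zone=KW: 1 matching r row(s), so 1 row(s) emitted.
- 6 r row(s) had no l match → kept, l columns NULL.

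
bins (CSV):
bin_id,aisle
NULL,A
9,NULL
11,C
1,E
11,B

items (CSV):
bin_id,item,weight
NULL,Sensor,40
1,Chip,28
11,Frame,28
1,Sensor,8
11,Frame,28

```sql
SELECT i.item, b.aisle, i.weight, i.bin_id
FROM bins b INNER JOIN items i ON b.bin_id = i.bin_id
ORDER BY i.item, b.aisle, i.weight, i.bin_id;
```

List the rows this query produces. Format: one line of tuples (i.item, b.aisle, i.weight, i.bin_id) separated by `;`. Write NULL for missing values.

INNER JOIN keeps only pairs where the ON condition holds.
Matching on b.bin_id = i.bin_id. A NULL in a compared column never satisfies the condition.
- b (bin_id=NULL) has no partner → excluded.
- b (bin_id=9) has no partner → excluded.
- b (bin_id=11) pairs with 2 row(s) of i.
- b (bin_id=1) pairs with 2 row(s) of i.
- b (bin_id=11) pairs with 2 row(s) of i.
After projecting and ordering:
i.item | b.aisle | i.weight | i.bin_id
Chip | E | 28 | 1
Frame | B | 28 | 11
Frame | B | 28 | 11
Frame | C | 28 | 11
Frame | C | 28 | 11
Sensor | E | 8 | 1

(Chip, E, 28, 1); (Frame, B, 28, 11); (Frame, B, 28, 11); (Frame, C, 28, 11); (Frame, C, 28, 11); (Sensor, E, 8, 1)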